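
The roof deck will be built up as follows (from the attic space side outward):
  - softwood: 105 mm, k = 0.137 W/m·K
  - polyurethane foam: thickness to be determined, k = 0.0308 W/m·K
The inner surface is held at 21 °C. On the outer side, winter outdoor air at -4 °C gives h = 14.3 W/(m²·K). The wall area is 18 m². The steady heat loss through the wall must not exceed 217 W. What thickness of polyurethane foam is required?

L ≈ 38.1 mm

Using the resistance-network approach (series):
R_softwood = L/(kA) = 0.105/(0.137×18) = 0.04258 K/W
R_outer film = 1/(h_o·A) = 1/(14.3×18) = 0.003885 K/W
Sum of the known resistances R_other = 0.04646 K/W
Required total resistance R_tot = ΔT/Q_allow = 25/217 = 0.1152 K/W
R_polyurethane foam = R_tot − R_other = 0.06874 K/W
L = R·k·A = 0.06874×0.0308×18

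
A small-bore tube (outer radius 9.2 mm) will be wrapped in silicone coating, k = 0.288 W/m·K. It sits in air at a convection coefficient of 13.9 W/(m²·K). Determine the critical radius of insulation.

r_cr ≈ 20.7 mm

For a cylinder r_cr = k/h = 0.288/13.9
r_cr = 20.7 mm; since the bare radius (9.2 mm) is below r_cr, adding a thin layer of insulation will *increase* heat loss.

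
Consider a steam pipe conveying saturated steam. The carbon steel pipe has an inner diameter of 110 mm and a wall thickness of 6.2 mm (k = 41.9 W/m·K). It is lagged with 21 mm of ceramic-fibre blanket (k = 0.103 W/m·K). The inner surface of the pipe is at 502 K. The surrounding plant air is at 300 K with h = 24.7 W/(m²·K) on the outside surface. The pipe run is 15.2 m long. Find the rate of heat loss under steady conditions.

Per-layer cylindrical resistances, series-summed:
R_carbon steel pipe wall = ln(61.2/55)/(2π×41.9×15.2) = 2.669×10^-5 K/W
R_ceramic-fibre blanket = ln(82.2/61.2)/(2π×0.103×15.2) = 0.02999 K/W
R_outer film = 1/(h_o·2πr_oL) = 1/(24.7×2π×0.0822×15.2) = 0.005157 K/W
R_total = 0.03517 K/W
Q = ΔT/R_total = 202/0.03517

Q ≈ 5740 W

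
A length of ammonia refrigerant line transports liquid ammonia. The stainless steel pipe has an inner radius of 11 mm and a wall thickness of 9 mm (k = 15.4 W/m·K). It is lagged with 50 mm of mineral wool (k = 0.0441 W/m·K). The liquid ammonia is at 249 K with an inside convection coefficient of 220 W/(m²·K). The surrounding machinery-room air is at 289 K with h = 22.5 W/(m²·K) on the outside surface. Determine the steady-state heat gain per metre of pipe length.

Per-layer cylindrical resistances, series-summed:
R_inner film = 1/(h_i·2πr₁L) = 1/(220×2π×0.011×1) = 0.06577 K/W
R_stainless steel pipe wall = ln(20/11)/(2π×15.4×1) = 0.006178 K/W
R_mineral wool = ln(70/20)/(2π×0.0441×1) = 4.521 K/W
R_outer film = 1/(h_o·2πr_oL) = 1/(22.5×2π×0.07×1) = 0.1011 K/W
R_total = 4.694 K/W
Q = ΔT/R_total = 40/4.694

q′ ≈ 8.52 W/m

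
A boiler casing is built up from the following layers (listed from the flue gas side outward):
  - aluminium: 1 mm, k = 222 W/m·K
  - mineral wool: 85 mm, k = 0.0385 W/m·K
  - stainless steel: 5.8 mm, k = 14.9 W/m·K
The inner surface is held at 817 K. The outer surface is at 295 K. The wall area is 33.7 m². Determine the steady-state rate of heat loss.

Q ≈ 7970 W

Model the wall as resistances in series:
R_aluminium = L/(kA) = 0.001/(222×33.7) = 1.337×10^-7 K/W
R_mineral wool = L/(kA) = 0.085/(0.0385×33.7) = 0.06551 K/W
R_stainless steel = L/(kA) = 0.0058/(14.9×33.7) = 1.155×10^-5 K/W
R_total = 0.06552 K/W
Q = ΔT / R_total = 522 / 0.06552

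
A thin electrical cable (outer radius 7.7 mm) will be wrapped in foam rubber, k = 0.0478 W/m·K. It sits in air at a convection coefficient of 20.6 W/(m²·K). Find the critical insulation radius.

For a cylinder r_cr = k/h = 0.0478/20.6
r_cr = 2.32 mm; since the bare radius (7.7 mm) is above r_cr, any added insulation will reduce heat loss.

r_cr ≈ 2.32 mm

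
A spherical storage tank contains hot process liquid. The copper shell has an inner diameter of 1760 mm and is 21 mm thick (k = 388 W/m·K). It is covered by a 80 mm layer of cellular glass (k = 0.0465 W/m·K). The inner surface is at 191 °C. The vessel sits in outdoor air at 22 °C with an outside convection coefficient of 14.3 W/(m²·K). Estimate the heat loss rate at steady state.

Spherical conduction: R = (1/r_in − 1/r_out)/(4πk) per layer; series-sum.
R_copper shell = (1/0.88 − 1/0.901)/(4π×388) = 5.432×10^-6 K/W
R_cellular glass = (1/0.901 − 1/0.981)/(4π×0.0465) = 0.1549 K/W
R_outer film = 1/(h·4πr_o²) = 1/(14.3×4π×0.981²) = 0.005783 K/W
R_total = 0.1607 K/W
Q = ΔT/R_total = 169/0.1607

Q ≈ 1050 W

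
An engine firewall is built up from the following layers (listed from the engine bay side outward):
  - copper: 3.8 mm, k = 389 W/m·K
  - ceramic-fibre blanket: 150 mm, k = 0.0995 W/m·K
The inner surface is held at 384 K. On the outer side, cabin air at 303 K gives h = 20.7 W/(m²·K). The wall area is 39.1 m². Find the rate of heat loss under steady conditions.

Q ≈ 2040 W

Thermal resistances in series:
R_copper = L/(kA) = 0.0038/(389×39.1) = 2.498×10^-7 K/W
R_ceramic-fibre blanket = L/(kA) = 0.15/(0.0995×39.1) = 0.03856 K/W
R_outer film = 1/(h_o·A) = 1/(20.7×39.1) = 0.001236 K/W
R_total = 0.03979 K/W
Q = ΔT / R_total = 81 / 0.03979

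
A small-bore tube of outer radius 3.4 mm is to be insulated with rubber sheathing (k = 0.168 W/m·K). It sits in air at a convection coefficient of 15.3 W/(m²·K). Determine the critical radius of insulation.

For a cylinder r_cr = k/h = 0.168/15.3
r_cr = 11 mm; since the bare radius (3.4 mm) is below r_cr, adding a thin layer of insulation will *increase* heat loss.

r_cr ≈ 11 mm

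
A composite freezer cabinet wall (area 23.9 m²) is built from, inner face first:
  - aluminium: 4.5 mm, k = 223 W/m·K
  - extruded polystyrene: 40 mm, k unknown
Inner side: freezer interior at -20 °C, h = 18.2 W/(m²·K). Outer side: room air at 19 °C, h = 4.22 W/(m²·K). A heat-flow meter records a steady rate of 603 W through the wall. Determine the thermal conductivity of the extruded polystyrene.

Model the wall as resistances in series:
R_inner film = 1/(h_i·A) = 1/(18.2×23.9) = 0.002299 K/W
R_aluminium = L/(kA) = 0.0045/(223×23.9) = 8.443×10^-7 K/W
R_outer film = 1/(h_o·A) = 1/(4.22×23.9) = 0.009915 K/W
Sum of known resistances R_other = 0.01221 K/W
Total R = ΔT/Q = 39/603 = 0.06468 K/W
R_extruded polystyrene = R_total − R_other = 0.05246 K/W
k = L/(R·A) = 0.04/(0.05246×23.9)

k ≈ 0.0319 W/(m·K)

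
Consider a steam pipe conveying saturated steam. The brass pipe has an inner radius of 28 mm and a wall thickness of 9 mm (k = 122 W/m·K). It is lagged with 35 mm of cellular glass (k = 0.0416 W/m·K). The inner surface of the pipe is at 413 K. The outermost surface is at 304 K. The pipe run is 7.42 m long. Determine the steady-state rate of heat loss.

Q ≈ 317 W

Per-layer cylindrical resistances, series-summed:
R_brass pipe wall = ln(37/28)/(2π×122×7.42) = 4.9×10^-5 K/W
R_cellular glass = ln(72/37)/(2π×0.0416×7.42) = 0.3433 K/W
R_total = 0.3433 K/W
Q = ΔT/R_total = 109/0.3433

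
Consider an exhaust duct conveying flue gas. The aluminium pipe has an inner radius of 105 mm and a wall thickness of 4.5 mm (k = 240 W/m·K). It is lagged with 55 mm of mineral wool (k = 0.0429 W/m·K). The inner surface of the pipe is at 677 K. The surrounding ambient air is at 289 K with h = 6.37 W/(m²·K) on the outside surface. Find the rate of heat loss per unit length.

q′ ≈ 233 W/m

Cylindrical conduction, so R = ln(r₂/r₁)/(2πkL) per layer, in series:
R_aluminium pipe wall = ln(109.5/105)/(2π×240×1) = 2.783×10^-5 K/W
R_mineral wool = ln(164.5/109.5)/(2π×0.0429×1) = 1.51 K/W
R_outer film = 1/(h_o·2πr_oL) = 1/(6.37×2π×0.1645×1) = 0.1519 K/W
R_total = 1.662 K/W
Q = ΔT/R_total = 388/1.662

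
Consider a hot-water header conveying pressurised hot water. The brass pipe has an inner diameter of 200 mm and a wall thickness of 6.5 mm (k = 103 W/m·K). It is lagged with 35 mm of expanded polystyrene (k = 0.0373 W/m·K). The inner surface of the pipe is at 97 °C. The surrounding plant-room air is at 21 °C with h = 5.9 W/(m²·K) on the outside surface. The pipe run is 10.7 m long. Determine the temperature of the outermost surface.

Radial resistances (cylindrical: R_cond = ln(r_o/r_i)/(2πkL), R_conv = 1/(h·2πrL)):
R_brass pipe wall = ln(106.5/100)/(2π×103×10.7) = 9.094×10^-6 K/W
R_expanded polystyrene = ln(141.5/106.5)/(2π×0.0373×10.7) = 0.1133 K/W
R_outer film = 1/(h_o·2πr_oL) = 1/(5.9×2π×0.1415×10.7) = 0.01782 K/W
R_total = 0.1311 K/W
Q = ΔT/R_total = 76/0.1311
Q = 580 W
T_interface = T_inner − Q·ΣR(inner→interface) = 97 − 580×0.1133

T ≈ 31.3 °C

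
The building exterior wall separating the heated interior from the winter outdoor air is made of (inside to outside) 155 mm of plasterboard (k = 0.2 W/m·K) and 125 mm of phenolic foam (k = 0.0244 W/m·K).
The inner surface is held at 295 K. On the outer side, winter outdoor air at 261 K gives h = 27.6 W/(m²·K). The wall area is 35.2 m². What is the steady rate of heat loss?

Q ≈ 202 W

Thermal resistances in series:
R_plasterboard = L/(kA) = 0.155/(0.2×35.2) = 0.02202 K/W
R_phenolic foam = L/(kA) = 0.125/(0.0244×35.2) = 0.1455 K/W
R_outer film = 1/(h_o·A) = 1/(27.6×35.2) = 0.001029 K/W
R_total = 0.1686 K/W
Q = ΔT / R_total = 34 / 0.1686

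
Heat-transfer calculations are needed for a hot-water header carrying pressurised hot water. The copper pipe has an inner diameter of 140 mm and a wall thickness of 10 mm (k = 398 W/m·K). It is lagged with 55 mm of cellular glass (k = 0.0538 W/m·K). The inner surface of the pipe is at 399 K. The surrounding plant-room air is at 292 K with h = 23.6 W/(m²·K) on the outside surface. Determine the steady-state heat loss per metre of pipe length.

Radial resistances (cylindrical: R_cond = ln(r_o/r_i)/(2πkL), R_conv = 1/(h·2πrL)):
R_copper pipe wall = ln(80/70)/(2π×398×1) = 5.34×10^-5 K/W
R_cellular glass = ln(135/80)/(2π×0.0538×1) = 1.548 K/W
R_outer film = 1/(h_o·2πr_oL) = 1/(23.6×2π×0.135×1) = 0.04995 K/W
R_total = 1.598 K/W
Q = ΔT/R_total = 107/1.598

q′ ≈ 67 W/m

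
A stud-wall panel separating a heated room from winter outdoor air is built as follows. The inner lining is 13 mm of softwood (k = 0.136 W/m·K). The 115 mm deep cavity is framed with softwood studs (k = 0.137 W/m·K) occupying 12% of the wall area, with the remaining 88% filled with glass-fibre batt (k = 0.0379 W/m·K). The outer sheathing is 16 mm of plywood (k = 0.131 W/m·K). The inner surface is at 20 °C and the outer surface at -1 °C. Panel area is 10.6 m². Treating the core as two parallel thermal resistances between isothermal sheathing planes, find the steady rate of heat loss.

Q ≈ 88.1 W

Sheathing layers in series; stud and cavity paths in parallel between them.
R_inner = 0.013/(0.136×10.6) = 0.009018 K/W
R_stud  = 0.115/(0.137×0.12×10.6) = 0.6599 K/W
R_cav   = 0.115/(0.0379×0.88×10.6) = 0.3253 K/W
1/R_core = 1/R_stud + 1/R_cav → R_core = 0.2179 K/W
R_outer = 0.016/(0.131×10.6) = 0.01152 K/W
R_total = 0.2384 K/W
Q = ΔT/R_total = 21/0.2384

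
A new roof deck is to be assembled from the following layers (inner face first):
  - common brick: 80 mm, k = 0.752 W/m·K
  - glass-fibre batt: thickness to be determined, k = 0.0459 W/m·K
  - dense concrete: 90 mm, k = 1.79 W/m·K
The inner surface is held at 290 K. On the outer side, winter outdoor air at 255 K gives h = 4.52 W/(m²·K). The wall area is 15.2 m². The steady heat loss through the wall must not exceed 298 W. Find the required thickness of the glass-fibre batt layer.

Using the resistance-network approach (series):
R_common brick = L/(kA) = 0.08/(0.752×15.2) = 0.006999 K/W
R_dense concrete = L/(kA) = 0.09/(1.79×15.2) = 0.003308 K/W
R_outer film = 1/(h_o·A) = 1/(4.52×15.2) = 0.01456 K/W
Sum of the known resistances R_other = 0.02486 K/W
Required total resistance R_tot = ΔT/Q_allow = 35/298 = 0.1174 K/W
R_glass-fibre batt = R_tot − R_other = 0.09259 K/W
L = R·k·A = 0.09259×0.0459×15.2

L ≈ 64.6 mm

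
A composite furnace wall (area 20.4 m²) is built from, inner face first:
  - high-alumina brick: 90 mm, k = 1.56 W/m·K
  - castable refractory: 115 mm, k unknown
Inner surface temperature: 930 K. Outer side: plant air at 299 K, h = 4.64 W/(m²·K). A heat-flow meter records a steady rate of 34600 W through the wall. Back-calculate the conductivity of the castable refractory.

Using the resistance-network approach (series):
R_high-alumina brick = L/(kA) = 0.09/(1.56×20.4) = 0.002828 K/W
R_outer film = 1/(h_o·A) = 1/(4.64×20.4) = 0.01056 K/W
Sum of known resistances R_other = 0.01339 K/W
Total R = ΔT/Q = 631/34600 = 0.01824 K/W
R_castable refractory = R_total − R_other = 0.004844 K/W
k = L/(R·A) = 0.115/(0.004844×20.4)

k ≈ 1.16 W/(m·K)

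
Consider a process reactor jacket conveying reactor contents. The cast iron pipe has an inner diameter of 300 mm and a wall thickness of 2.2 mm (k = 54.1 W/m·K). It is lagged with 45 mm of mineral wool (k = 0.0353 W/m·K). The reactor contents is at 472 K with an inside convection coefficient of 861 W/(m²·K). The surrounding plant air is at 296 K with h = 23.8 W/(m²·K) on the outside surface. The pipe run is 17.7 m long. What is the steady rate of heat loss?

Per-layer cylindrical resistances, series-summed:
R_inner film = 1/(h_i·2πr₁L) = 1/(861×2π×0.15×17.7) = 6.962×10^-5 K/W
R_cast iron pipe wall = ln(152.2/150)/(2π×54.1×17.7) = 2.42×10^-6 K/W
R_mineral wool = ln(197.2/152.2)/(2π×0.0353×17.7) = 0.06598 K/W
R_outer film = 1/(h_o·2πr_oL) = 1/(23.8×2π×0.1972×17.7) = 0.001916 K/W
R_total = 0.06797 K/W
Q = ΔT/R_total = 176/0.06797

Q ≈ 2590 W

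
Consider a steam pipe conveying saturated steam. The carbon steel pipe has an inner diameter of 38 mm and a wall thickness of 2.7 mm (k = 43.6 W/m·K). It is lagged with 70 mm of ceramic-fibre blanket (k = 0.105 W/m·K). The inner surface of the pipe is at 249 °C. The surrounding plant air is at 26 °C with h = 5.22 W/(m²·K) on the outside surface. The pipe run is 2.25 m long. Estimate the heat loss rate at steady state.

Per-layer cylindrical resistances, series-summed:
R_carbon steel pipe wall = ln(21.7/19)/(2π×43.6×2.25) = 2.156×10^-4 K/W
R_ceramic-fibre blanket = ln(91.7/21.7)/(2π×0.105×2.25) = 0.9709 K/W
R_outer film = 1/(h_o·2πr_oL) = 1/(5.22×2π×0.0917×2.25) = 0.1478 K/W
R_total = 1.119 K/W
Q = ΔT/R_total = 223/1.119

Q ≈ 199 W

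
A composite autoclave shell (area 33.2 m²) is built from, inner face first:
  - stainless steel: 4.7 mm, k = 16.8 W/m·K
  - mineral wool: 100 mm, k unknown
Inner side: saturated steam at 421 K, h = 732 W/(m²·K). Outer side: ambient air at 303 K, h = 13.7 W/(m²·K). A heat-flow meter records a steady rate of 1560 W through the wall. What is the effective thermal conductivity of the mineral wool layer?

Model the wall as resistances in series:
R_inner film = 1/(h_i·A) = 1/(732×33.2) = 4.115×10^-5 K/W
R_stainless steel = L/(kA) = 0.0047/(16.8×33.2) = 8.427×10^-6 K/W
R_outer film = 1/(h_o·A) = 1/(13.7×33.2) = 0.002199 K/W
Sum of known resistances R_other = 0.002248 K/W
Total R = ΔT/Q = 118/1560 = 0.07564 K/W
R_mineral wool = R_total − R_other = 0.07339 K/W
k = L/(R·A) = 0.1/(0.07339×33.2)

k ≈ 0.041 W/(m·K)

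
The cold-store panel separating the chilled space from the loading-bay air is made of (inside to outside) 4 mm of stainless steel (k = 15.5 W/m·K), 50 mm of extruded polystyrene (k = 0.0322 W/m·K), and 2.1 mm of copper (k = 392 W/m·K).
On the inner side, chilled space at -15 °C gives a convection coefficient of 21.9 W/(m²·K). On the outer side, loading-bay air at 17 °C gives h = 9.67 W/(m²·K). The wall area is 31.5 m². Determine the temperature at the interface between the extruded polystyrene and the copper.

Series thermal resistances:
R_inner film = 1/(h_i·A) = 1/(21.9×31.5) = 0.00145 K/W
R_stainless steel = L/(kA) = 0.004/(15.5×31.5) = 8.193×10^-6 K/W
R_extruded polystyrene = L/(kA) = 0.05/(0.0322×31.5) = 0.0493 K/W
R_copper = L/(kA) = 0.0021/(392×31.5) = 1.701×10^-7 K/W
R_outer film = 1/(h_o·A) = 1/(9.67×31.5) = 0.003283 K/W
R_total = 0.05404 K/W;  Q = ΔT/R_total = 32/0.05404 = 592.2 W
T_interface = T_inner + Q·ΣR(inner→interface) = -15 + 592×0.05075

T ≈ 15.1 °C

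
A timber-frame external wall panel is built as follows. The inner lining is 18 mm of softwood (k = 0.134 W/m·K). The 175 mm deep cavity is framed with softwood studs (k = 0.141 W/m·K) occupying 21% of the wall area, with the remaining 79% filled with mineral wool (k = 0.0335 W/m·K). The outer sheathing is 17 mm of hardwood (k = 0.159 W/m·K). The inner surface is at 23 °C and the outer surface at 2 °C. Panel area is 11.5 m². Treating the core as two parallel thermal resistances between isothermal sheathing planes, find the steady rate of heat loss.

Sheathing layers in series; stud and cavity paths in parallel between them.
R_inner = 0.018/(0.134×11.5) = 0.01168 K/W
R_stud  = 0.175/(0.141×0.21×11.5) = 0.5139 K/W
R_cav   = 0.175/(0.0335×0.79×11.5) = 0.575 K/W
1/R_core = 1/R_stud + 1/R_cav → R_core = 0.2714 K/W
R_outer = 0.017/(0.159×11.5) = 0.009297 K/W
R_total = 0.2924 K/W
Q = ΔT/R_total = 21/0.2924

Q ≈ 71.8 W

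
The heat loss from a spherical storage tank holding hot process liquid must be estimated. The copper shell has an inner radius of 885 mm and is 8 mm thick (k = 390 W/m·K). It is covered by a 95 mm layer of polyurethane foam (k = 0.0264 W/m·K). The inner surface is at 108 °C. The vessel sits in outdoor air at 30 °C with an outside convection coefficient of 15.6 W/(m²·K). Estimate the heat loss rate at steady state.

Q ≈ 237 W

Radial (spherical) resistances in series:
R_copper shell = (1/0.885 − 1/0.893)/(4π×390) = 2.065×10^-6 K/W
R_polyurethane foam = (1/0.893 − 1/0.988)/(4π×0.0264) = 0.3246 K/W
R_outer film = 1/(h·4πr_o²) = 1/(15.6×4π×0.988²) = 0.005226 K/W
R_total = 0.3298 K/W
Q = ΔT/R_total = 78/0.3298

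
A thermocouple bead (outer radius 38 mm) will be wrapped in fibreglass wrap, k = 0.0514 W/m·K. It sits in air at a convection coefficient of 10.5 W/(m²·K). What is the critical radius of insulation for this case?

For a sphere r_cr = 2k/h = 2×0.0514/10.5
r_cr = 9.79 mm; since the bare radius (38 mm) is above r_cr, any added insulation will reduce heat loss.

r_cr ≈ 9.79 mm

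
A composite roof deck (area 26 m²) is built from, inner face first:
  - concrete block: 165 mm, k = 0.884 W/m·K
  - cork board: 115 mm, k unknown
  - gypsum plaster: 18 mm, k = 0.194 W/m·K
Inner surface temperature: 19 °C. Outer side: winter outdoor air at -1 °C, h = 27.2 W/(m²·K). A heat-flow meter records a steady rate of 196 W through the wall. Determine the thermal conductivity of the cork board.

k ≈ 0.0492 W/(m·K)

Series thermal resistances:
R_concrete block = L/(kA) = 0.165/(0.884×26) = 0.007179 K/W
R_gypsum plaster = L/(kA) = 0.018/(0.194×26) = 0.003569 K/W
R_outer film = 1/(h_o·A) = 1/(27.2×26) = 0.001414 K/W
Sum of known resistances R_other = 0.01216 K/W
Total R = ΔT/Q = 20/196 = 0.102 K/W
R_cork board = R_total − R_other = 0.08988 K/W
k = L/(R·A) = 0.115/(0.08988×26)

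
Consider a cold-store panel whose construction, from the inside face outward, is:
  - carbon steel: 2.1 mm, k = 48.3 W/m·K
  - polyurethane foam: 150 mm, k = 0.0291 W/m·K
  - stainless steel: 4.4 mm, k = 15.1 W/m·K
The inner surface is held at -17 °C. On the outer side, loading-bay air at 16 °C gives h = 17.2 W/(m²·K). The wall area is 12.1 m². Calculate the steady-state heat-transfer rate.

Q ≈ 76.6 W

Thermal resistances in series:
R_carbon steel = L/(kA) = 0.0021/(48.3×12.1) = 3.593×10^-6 K/W
R_polyurethane foam = L/(kA) = 0.15/(0.0291×12.1) = 0.426 K/W
R_stainless steel = L/(kA) = 0.0044/(15.1×12.1) = 2.408×10^-5 K/W
R_outer film = 1/(h_o·A) = 1/(17.2×12.1) = 0.004805 K/W
R_total = 0.4308 K/W
Q = ΔT / R_total = 33 / 0.4308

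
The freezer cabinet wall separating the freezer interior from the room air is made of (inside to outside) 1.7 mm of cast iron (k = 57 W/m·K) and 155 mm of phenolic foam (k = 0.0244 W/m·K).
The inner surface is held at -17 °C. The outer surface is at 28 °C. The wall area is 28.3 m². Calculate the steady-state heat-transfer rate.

Q ≈ 200 W

Treating each layer as a thermal resistance in series:
R_cast iron = L/(kA) = 0.0017/(57×28.3) = 1.054×10^-6 K/W
R_phenolic foam = L/(kA) = 0.155/(0.0244×28.3) = 0.2245 K/W
R_total = 0.2245 K/W
Q = ΔT / R_total = 45 / 0.2245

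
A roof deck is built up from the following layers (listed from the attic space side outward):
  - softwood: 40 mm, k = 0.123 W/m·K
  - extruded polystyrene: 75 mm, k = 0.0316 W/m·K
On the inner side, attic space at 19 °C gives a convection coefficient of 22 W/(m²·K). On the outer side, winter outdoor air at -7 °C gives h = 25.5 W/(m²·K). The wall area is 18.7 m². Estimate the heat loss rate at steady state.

Model the wall as resistances in series:
R_inner film = 1/(h_i·A) = 1/(22×18.7) = 0.002431 K/W
R_softwood = L/(kA) = 0.04/(0.123×18.7) = 0.01739 K/W
R_extruded polystyrene = L/(kA) = 0.075/(0.0316×18.7) = 0.1269 K/W
R_outer film = 1/(h_o·A) = 1/(25.5×18.7) = 0.002097 K/W
R_total = 0.1488 K/W
Q = ΔT / R_total = 26 / 0.1488

Q ≈ 175 W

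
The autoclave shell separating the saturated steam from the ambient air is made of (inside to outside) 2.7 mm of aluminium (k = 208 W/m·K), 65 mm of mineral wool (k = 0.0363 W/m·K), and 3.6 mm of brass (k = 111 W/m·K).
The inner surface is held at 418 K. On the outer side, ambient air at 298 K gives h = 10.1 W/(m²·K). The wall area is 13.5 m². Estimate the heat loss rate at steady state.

Using the resistance-network approach (series):
R_aluminium = L/(kA) = 0.0027/(208×13.5) = 9.615×10^-7 K/W
R_mineral wool = L/(kA) = 0.065/(0.0363×13.5) = 0.1326 K/W
R_brass = L/(kA) = 0.0036/(111×13.5) = 2.402×10^-6 K/W
R_outer film = 1/(h_o·A) = 1/(10.1×13.5) = 0.007334 K/W
R_total = 0.14 K/W
Q = ΔT / R_total = 120 / 0.14

Q ≈ 857 W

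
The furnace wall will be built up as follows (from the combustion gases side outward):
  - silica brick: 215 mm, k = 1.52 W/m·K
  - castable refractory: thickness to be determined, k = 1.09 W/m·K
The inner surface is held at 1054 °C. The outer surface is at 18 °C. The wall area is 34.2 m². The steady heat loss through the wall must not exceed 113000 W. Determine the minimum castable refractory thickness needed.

Series thermal resistances:
R_silica brick = L/(kA) = 0.215/(1.52×34.2) = 0.004136 K/W
Sum of the known resistances R_other = 0.004136 K/W
Required total resistance R_tot = ΔT/Q_allow = 1036/113000 = 0.009168 K/W
R_castable refractory = R_tot − R_other = 0.005032 K/W
L = R·k·A = 0.005032×1.09×34.2

L ≈ 188 mm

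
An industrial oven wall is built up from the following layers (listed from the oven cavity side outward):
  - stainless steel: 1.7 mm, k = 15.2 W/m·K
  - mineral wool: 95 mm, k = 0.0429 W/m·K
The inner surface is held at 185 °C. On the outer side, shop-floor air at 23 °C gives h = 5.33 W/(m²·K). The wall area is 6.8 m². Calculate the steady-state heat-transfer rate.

Thermal resistances in series:
R_stainless steel = L/(kA) = 0.0017/(15.2×6.8) = 1.645×10^-5 K/W
R_mineral wool = L/(kA) = 0.095/(0.0429×6.8) = 0.3257 K/W
R_outer film = 1/(h_o·A) = 1/(5.33×6.8) = 0.02759 K/W
R_total = 0.3533 K/W
Q = ΔT / R_total = 162 / 0.3533

Q ≈ 459 W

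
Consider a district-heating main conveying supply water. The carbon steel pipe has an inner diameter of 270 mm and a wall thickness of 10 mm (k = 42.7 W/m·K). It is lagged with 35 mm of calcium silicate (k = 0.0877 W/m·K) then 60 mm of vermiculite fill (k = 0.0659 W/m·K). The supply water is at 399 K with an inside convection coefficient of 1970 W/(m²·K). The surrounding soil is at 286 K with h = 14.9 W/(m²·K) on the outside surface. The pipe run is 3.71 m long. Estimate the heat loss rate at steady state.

For a radial system each layer contributes R = ln(r_out/r_in)/(2πkL); films add R = 1/(hA).
R_inner film = 1/(h_i·2πr₁L) = 1/(1970×2π×0.135×3.71) = 1.613×10^-4 K/W
R_carbon steel pipe wall = ln(145/135)/(2π×42.7×3.71) = 7.179×10^-5 K/W
R_calcium silicate = ln(180/145)/(2π×0.0877×3.71) = 0.1058 K/W
R_vermiculite fill = ln(240/180)/(2π×0.0659×3.71) = 0.1873 K/W
R_outer film = 1/(h_o·2πr_oL) = 1/(14.9×2π×0.24×3.71) = 0.012 K/W
R_total = 0.3053 K/W
Q = ΔT/R_total = 113/0.3053

Q ≈ 370 W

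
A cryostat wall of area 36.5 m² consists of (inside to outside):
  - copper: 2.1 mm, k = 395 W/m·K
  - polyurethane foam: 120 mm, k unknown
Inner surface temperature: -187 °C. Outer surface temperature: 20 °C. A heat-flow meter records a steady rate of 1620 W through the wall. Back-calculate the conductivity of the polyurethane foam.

k ≈ 0.0257 W/(m·K)

Model the wall as resistances in series:
R_copper = L/(kA) = 0.0021/(395×36.5) = 1.457×10^-7 K/W
Sum of known resistances R_other = 1.457×10^-7 K/W
Total R = ΔT/Q = 207/1620 = 0.1278 K/W
R_polyurethane foam = R_total − R_other = 0.1278 K/W
k = L/(R·A) = 0.12/(0.1278×36.5)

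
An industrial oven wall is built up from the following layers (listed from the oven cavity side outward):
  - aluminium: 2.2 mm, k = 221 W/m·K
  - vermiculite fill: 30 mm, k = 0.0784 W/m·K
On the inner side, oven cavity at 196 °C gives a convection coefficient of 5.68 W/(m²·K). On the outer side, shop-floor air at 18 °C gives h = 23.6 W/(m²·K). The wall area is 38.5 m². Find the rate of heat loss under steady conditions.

Using the resistance-network approach (series):
R_inner film = 1/(h_i·A) = 1/(5.68×38.5) = 0.004573 K/W
R_aluminium = L/(kA) = 0.0022/(221×38.5) = 2.586×10^-7 K/W
R_vermiculite fill = L/(kA) = 0.03/(0.0784×38.5) = 0.009939 K/W
R_outer film = 1/(h_o·A) = 1/(23.6×38.5) = 0.001101 K/W
R_total = 0.01561 K/W
Q = ΔT / R_total = 178 / 0.01561

Q ≈ 11400 W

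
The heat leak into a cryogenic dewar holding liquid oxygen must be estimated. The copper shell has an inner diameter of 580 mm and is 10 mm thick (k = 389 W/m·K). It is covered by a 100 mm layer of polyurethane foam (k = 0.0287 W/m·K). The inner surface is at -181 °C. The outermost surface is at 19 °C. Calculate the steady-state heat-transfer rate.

For a spherical shell R = (1/r₁ − 1/r₂)/(4πk); film R = 1/(h·4πr²). In series:
R_copper shell = (1/0.29 − 1/0.3)/(4π×389) = 2.351×10^-5 K/W
R_polyurethane foam = (1/0.3 − 1/0.4)/(4π×0.0287) = 2.311 K/W
R_total = 2.311 K/W
Q = ΔT/R_total = 200/2.311

Q ≈ 86.6 W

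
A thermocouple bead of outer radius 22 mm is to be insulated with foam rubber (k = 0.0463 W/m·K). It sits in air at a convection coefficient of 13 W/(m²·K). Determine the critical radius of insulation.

r_cr ≈ 7.12 mm

For a sphere r_cr = 2k/h = 2×0.0463/13
r_cr = 7.12 mm; since the bare radius (22 mm) is above r_cr, any added insulation will reduce heat loss.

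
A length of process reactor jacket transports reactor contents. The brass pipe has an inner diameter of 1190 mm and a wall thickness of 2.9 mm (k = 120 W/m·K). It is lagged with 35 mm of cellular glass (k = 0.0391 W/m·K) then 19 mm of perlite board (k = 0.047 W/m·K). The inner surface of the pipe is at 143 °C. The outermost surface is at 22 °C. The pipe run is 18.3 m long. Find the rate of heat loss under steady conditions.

Q ≈ 6670 W

Per-layer cylindrical resistances, series-summed:
R_brass pipe wall = ln(597.9/595)/(2π×120×18.3) = 3.524×10^-7 K/W
R_cellular glass = ln(632.9/597.9)/(2π×0.0391×18.3) = 0.01265 K/W
R_perlite board = ln(651.9/632.9)/(2π×0.047×18.3) = 0.005473 K/W
R_total = 0.01813 K/W
Q = ΔT/R_total = 121/0.01813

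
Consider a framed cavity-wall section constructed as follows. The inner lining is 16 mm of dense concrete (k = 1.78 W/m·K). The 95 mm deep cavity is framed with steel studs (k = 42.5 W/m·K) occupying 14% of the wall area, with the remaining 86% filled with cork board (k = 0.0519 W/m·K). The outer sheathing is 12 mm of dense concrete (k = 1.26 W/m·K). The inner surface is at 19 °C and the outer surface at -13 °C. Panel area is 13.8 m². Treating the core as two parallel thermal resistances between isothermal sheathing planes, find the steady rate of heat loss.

Sheathing layers in series; stud and cavity paths in parallel between them.
R_inner = 0.016/(1.78×13.8) = 6.514×10^-4 K/W
R_stud  = 0.095/(42.5×0.14×13.8) = 0.001157 K/W
R_cav   = 0.095/(0.0519×0.86×13.8) = 0.1542 K/W
1/R_core = 1/R_stud + 1/R_cav → R_core = 0.001148 K/W
R_outer = 0.012/(1.26×13.8) = 6.901×10^-4 K/W
R_total = 0.00249 K/W
Q = ΔT/R_total = 32/0.00249

Q ≈ 12900 W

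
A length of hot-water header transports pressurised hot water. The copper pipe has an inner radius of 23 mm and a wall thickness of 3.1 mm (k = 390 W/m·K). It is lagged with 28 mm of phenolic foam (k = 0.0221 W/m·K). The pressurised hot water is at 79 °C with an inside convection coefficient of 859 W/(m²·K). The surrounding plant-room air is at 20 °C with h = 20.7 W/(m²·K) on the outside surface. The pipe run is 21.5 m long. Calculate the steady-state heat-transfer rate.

Q ≈ 235 W

Radial resistances (cylindrical: R_cond = ln(r_o/r_i)/(2πkL), R_conv = 1/(h·2πrL)):
R_inner film = 1/(h_i·2πr₁L) = 1/(859×2π×0.023×21.5) = 3.747×10^-4 K/W
R_copper pipe wall = ln(26.1/23)/(2π×390×21.5) = 2.4×10^-6 K/W
R_phenolic foam = ln(54.1/26.1)/(2π×0.0221×21.5) = 0.2441 K/W
R_outer film = 1/(h_o·2πr_oL) = 1/(20.7×2π×0.0541×21.5) = 0.00661 K/W
R_total = 0.2511 K/W
Q = ΔT/R_total = 59/0.2511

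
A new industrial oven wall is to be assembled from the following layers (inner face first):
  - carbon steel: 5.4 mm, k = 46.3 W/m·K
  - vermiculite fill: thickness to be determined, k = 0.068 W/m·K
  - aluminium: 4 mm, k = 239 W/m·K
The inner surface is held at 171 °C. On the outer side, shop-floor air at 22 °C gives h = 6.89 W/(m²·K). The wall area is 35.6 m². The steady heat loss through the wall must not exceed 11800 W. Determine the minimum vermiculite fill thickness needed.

L ≈ 20.7 mm

Using the resistance-network approach (series):
R_carbon steel = L/(kA) = 0.0054/(46.3×35.6) = 3.276×10^-6 K/W
R_aluminium = L/(kA) = 0.004/(239×35.6) = 4.701×10^-7 K/W
R_outer film = 1/(h_o·A) = 1/(6.89×35.6) = 0.004077 K/W
Sum of the known resistances R_other = 0.004081 K/W
Required total resistance R_tot = ΔT/Q_allow = 149/11800 = 0.01263 K/W
R_vermiculite fill = R_tot − R_other = 0.008546 K/W
L = R·k·A = 0.008546×0.068×35.6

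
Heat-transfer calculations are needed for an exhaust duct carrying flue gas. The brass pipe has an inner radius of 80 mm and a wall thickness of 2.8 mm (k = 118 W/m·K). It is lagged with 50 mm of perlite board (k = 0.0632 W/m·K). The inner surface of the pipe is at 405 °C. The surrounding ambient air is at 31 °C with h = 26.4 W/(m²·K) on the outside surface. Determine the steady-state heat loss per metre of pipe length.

q′ ≈ 303 W/m

Per-layer cylindrical resistances, series-summed:
R_brass pipe wall = ln(82.8/80)/(2π×118×1) = 4.64×10^-5 K/W
R_perlite board = ln(132.8/82.8)/(2π×0.0632×1) = 1.19 K/W
R_outer film = 1/(h_o·2πr_oL) = 1/(26.4×2π×0.1328×1) = 0.0454 K/W
R_total = 1.235 K/W
Q = ΔT/R_total = 374/1.235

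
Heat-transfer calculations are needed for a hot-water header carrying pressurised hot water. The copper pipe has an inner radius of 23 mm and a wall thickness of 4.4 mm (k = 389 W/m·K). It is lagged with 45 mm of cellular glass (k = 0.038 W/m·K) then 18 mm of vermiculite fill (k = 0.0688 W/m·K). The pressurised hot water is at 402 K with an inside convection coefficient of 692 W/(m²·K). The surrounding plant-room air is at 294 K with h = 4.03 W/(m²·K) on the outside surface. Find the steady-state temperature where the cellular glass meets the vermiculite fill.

Cylindrical conduction, so R = ln(r₂/r₁)/(2πkL) per layer, in series:
R_inner film = 1/(h_i·2πr₁L) = 1/(692×2π×0.023×1) = 0.01 K/W
R_copper pipe wall = ln(27.4/23)/(2π×389×1) = 7.162×10^-5 K/W
R_cellular glass = ln(72.4/27.4)/(2π×0.038×1) = 4.07 K/W
R_vermiculite fill = ln(90.4/72.4)/(2π×0.0688×1) = 0.5136 K/W
R_outer film = 1/(h_o·2πr_oL) = 1/(4.03×2π×0.0904×1) = 0.4369 K/W
R_total = 5.03 K/W
Q = ΔT/R_total = 108/5.03
Q = 21.5 W/m
T_interface = T_inner − Q·ΣR(inner→interface) = 402 − 21.5×4.08

T ≈ 314 K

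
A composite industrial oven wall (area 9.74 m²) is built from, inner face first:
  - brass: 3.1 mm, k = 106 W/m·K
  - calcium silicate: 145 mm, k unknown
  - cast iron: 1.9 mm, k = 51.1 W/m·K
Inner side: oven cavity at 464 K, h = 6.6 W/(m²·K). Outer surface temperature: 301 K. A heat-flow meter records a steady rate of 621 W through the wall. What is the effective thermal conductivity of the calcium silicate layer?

k ≈ 0.0603 W/(m·K)

Thermal resistances in series:
R_inner film = 1/(h_i·A) = 1/(6.6×9.74) = 0.01556 K/W
R_brass = L/(kA) = 0.0031/(106×9.74) = 3.003×10^-6 K/W
R_cast iron = L/(kA) = 0.0019/(51.1×9.74) = 3.817×10^-6 K/W
Sum of known resistances R_other = 0.01556 K/W
Total R = ΔT/Q = 163/621 = 0.2625 K/W
R_calcium silicate = R_total − R_other = 0.2469 K/W
k = L/(R·A) = 0.145/(0.2469×9.74)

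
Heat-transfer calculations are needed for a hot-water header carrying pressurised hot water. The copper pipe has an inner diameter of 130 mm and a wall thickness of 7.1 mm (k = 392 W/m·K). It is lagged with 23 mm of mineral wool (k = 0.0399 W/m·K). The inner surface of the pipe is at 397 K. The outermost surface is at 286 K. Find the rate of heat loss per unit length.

q′ ≈ 101 W/m

Treating each annulus and film as a series resistance:
R_copper pipe wall = ln(72.1/65)/(2π×392×1) = 4.209×10^-5 K/W
R_mineral wool = ln(95.1/72.1)/(2π×0.0399×1) = 1.104 K/W
R_total = 1.104 K/W
Q = ΔT/R_total = 111/1.104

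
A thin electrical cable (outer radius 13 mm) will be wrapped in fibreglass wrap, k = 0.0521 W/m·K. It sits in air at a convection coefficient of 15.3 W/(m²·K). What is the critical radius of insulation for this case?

For a cylinder r_cr = k/h = 0.0521/15.3
r_cr = 3.41 mm; since the bare radius (13 mm) is above r_cr, any added insulation will reduce heat loss.

r_cr ≈ 3.41 mm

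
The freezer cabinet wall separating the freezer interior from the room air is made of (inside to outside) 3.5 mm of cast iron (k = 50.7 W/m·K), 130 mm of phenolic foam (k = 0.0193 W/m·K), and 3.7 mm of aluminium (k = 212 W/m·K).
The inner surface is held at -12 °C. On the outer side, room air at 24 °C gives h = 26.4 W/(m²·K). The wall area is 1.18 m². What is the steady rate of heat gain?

Model the wall as resistances in series:
R_cast iron = L/(kA) = 0.0035/(50.7×1.18) = 5.85×10^-5 K/W
R_phenolic foam = L/(kA) = 0.13/(0.0193×1.18) = 5.708 K/W
R_aluminium = L/(kA) = 0.0037/(212×1.18) = 1.479×10^-5 K/W
R_outer film = 1/(h_o·A) = 1/(26.4×1.18) = 0.0321 K/W
R_total = 5.74 K/W
Q = ΔT / R_total = 36 / 5.74

Q ≈ 6.27 W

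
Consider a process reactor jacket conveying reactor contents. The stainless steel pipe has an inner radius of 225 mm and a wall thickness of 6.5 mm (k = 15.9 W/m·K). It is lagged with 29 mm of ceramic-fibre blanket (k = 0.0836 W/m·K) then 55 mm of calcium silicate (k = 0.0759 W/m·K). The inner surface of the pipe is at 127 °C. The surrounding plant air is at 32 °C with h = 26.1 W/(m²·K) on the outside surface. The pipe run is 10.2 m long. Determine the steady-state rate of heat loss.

Treating each annulus and film as a series resistance:
R_stainless steel pipe wall = ln(231.5/225)/(2π×15.9×10.2) = 2.795×10^-5 K/W
R_ceramic-fibre blanket = ln(260.5/231.5)/(2π×0.0836×10.2) = 0.02203 K/W
R_calcium silicate = ln(315.5/260.5)/(2π×0.0759×10.2) = 0.03938 K/W
R_outer film = 1/(h_o·2πr_oL) = 1/(26.1×2π×0.3155×10.2) = 0.001895 K/W
R_total = 0.06333 K/W
Q = ΔT/R_total = 95/0.06333

Q ≈ 1500 W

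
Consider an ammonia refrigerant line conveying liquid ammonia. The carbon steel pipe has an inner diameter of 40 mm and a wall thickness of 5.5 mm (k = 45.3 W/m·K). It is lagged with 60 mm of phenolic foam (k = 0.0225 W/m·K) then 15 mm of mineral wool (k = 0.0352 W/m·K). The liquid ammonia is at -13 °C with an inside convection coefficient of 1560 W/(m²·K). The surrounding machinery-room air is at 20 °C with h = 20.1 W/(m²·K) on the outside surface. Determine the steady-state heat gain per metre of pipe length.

Radial resistances (cylindrical: R_cond = ln(r_o/r_i)/(2πkL), R_conv = 1/(h·2πrL)):
R_inner film = 1/(h_i·2πr₁L) = 1/(1560×2π×0.02×1) = 0.005101 K/W
R_carbon steel pipe wall = ln(25.5/20)/(2π×45.3×1) = 8.536×10^-4 K/W
R_phenolic foam = ln(85.5/25.5)/(2π×0.0225×1) = 8.558 K/W
R_mineral wool = ln(100.5/85.5)/(2π×0.0352×1) = 0.7309 K/W
R_outer film = 1/(h_o·2πr_oL) = 1/(20.1×2π×0.1005×1) = 0.07879 K/W
R_total = 9.373 K/W
Q = ΔT/R_total = 33/9.373

q′ ≈ 3.52 W/m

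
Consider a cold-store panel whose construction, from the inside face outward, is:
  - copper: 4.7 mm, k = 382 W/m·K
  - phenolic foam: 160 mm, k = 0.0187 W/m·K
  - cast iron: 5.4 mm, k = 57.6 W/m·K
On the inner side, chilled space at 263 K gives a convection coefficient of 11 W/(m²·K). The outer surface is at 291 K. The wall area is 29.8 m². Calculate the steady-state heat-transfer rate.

Q ≈ 96.5 W

Treating each layer as a thermal resistance in series:
R_inner film = 1/(h_i·A) = 1/(11×29.8) = 0.003051 K/W
R_copper = L/(kA) = 0.0047/(382×29.8) = 4.129×10^-7 K/W
R_phenolic foam = L/(kA) = 0.16/(0.0187×29.8) = 0.2871 K/W
R_cast iron = L/(kA) = 0.0054/(57.6×29.8) = 3.146×10^-6 K/W
R_total = 0.2902 K/W
Q = ΔT / R_total = 28 / 0.2902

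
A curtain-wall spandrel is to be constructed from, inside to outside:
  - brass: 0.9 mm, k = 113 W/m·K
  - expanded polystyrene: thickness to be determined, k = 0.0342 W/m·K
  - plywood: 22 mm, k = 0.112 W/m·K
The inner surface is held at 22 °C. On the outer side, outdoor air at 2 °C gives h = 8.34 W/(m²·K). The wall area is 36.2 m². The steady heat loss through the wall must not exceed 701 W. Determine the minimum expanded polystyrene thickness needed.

Series thermal resistances:
R_brass = L/(kA) = 0.0009/(113×36.2) = 2.2×10^-7 K/W
R_plywood = L/(kA) = 0.022/(0.112×36.2) = 0.005426 K/W
R_outer film = 1/(h_o·A) = 1/(8.34×36.2) = 0.003312 K/W
Sum of the known resistances R_other = 0.008739 K/W
Required total resistance R_tot = ΔT/Q_allow = 20/701 = 0.02853 K/W
R_expanded polystyrene = R_tot − R_other = 0.01979 K/W
L = R·k·A = 0.01979×0.0342×36.2

L ≈ 24.5 mm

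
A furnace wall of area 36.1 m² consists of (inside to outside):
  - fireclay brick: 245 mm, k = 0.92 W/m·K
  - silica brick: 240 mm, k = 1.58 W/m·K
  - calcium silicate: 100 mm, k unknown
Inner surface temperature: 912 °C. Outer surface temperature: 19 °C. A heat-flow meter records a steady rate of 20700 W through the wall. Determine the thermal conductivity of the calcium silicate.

k ≈ 0.0878 W/(m·K)

Treating each layer as a thermal resistance in series:
R_fireclay brick = L/(kA) = 0.245/(0.92×36.1) = 0.007377 K/W
R_silica brick = L/(kA) = 0.24/(1.58×36.1) = 0.004208 K/W
Sum of known resistances R_other = 0.01158 K/W
Total R = ΔT/Q = 893/20700 = 0.04314 K/W
R_calcium silicate = R_total − R_other = 0.03156 K/W
k = L/(R·A) = 0.1/(0.03156×36.1)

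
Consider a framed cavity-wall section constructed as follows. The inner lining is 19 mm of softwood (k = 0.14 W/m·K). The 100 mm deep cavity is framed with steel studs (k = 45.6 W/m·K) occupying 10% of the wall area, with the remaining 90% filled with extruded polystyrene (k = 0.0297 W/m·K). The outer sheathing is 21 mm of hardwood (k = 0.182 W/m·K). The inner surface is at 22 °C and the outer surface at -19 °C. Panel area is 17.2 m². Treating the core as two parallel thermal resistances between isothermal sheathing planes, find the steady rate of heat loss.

Q ≈ 2580 W

Sheathing layers in series; stud and cavity paths in parallel between them.
R_inner = 0.019/(0.14×17.2) = 0.00789 K/W
R_stud  = 0.1/(45.6×0.1×17.2) = 0.001275 K/W
R_cav   = 0.1/(0.0297×0.9×17.2) = 0.2175 K/W
1/R_core = 1/R_stud + 1/R_cav → R_core = 0.001268 K/W
R_outer = 0.021/(0.182×17.2) = 0.006708 K/W
R_total = 0.01587 K/W
Q = ΔT/R_total = 41/0.01587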